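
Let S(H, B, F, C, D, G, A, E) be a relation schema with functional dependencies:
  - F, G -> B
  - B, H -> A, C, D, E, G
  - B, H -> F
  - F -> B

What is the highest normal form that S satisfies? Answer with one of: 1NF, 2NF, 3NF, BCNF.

3NF

Candidate keys: {B, H}, {F, H}. Prime attributes: {B, F, H}.
F, G -> B breaks BCNF: {F, G}⁺ = {B, F, G}, so {F, G} is not a superkey.
But every attribute on its right side ({B}) is prime, and the same holds for every other non-superkey FD, so 3NF still holds.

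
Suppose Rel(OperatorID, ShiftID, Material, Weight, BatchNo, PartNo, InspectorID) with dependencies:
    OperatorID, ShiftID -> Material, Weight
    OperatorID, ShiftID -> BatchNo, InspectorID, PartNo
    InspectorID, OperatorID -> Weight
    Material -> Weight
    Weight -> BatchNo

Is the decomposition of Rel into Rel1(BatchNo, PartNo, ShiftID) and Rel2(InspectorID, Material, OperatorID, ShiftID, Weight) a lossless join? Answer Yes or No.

The shared attributes are {ShiftID} and {ShiftID}⁺ = {ShiftID}.
The closure covers neither Rel1 nor Rel2 entirely; the join is not lossless.

No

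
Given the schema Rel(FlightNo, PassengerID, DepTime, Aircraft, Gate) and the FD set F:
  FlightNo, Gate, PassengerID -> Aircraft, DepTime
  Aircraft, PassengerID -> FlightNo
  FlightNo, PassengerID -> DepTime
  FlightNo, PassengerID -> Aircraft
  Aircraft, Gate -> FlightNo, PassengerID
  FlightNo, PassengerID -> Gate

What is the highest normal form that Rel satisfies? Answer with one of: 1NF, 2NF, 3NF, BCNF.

BCNF

Candidate keys: {Aircraft, Gate}, {Aircraft, PassengerID}, {FlightNo, PassengerID}. Prime attributes: {Aircraft, FlightNo, Gate, PassengerID}.
The left-hand side of every FD is a superkey, so BCNF is satisfied.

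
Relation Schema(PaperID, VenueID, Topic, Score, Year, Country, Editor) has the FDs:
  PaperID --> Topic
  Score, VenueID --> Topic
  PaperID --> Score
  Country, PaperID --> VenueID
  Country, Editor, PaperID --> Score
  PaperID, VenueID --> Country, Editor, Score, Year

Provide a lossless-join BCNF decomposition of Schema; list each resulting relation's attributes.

{Country, Editor, PaperID, VenueID, Year}; {PaperID, Score, Topic}

Candidate keys of the original relation: {Country, PaperID}, {PaperID, VenueID}.
Within {Country, Editor, PaperID, Score, Topic, VenueID, Year}: {PaperID}⁺ ∩ {Country, Editor, PaperID, Score, Topic, VenueID, Year} = {PaperID, Score, Topic}, not the whole set, so PaperID --> Score, Topic violates BCNF; decompose into {PaperID, Score, Topic} and {Country, Editor, PaperID, VenueID, Year}.
{PaperID, Score, Topic}: every determinant is a superkey — BCNF.
{Country, Editor, PaperID, VenueID, Year}: every determinant is a superkey — BCNF.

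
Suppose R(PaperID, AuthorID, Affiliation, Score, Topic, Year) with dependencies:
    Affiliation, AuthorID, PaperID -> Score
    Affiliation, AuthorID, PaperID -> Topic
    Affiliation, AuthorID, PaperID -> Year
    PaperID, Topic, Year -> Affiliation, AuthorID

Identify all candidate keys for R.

No FD produces {PaperID}, so it must be in every candidate key.
{Affiliation, AuthorID, PaperID}⁺ = {Affiliation, AuthorID, PaperID, Score, Topic, Year} — all of the relation — so {Affiliation, AuthorID, PaperID} is a candidate key.
{PaperID, Topic, Year}⁺ = {Affiliation, AuthorID, PaperID, Score, Topic, Year} — all of the relation — so {PaperID, Topic, Year} is a candidate key.
Any other superkey properly contains one of these, so there are no further candidate keys.

{Affiliation, AuthorID, PaperID}, {PaperID, Topic, Year}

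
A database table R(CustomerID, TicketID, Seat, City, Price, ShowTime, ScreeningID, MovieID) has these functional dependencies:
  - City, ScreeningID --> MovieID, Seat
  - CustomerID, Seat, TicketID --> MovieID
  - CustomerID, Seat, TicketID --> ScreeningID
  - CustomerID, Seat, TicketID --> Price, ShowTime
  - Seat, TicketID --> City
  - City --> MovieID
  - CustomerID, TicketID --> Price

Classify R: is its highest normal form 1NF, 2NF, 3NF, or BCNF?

1NF

Candidate keys: {City, CustomerID, ScreeningID, TicketID}, {CustomerID, Seat, TicketID}. Prime attributes: {City, CustomerID, ScreeningID, Seat, TicketID}.
For City, ScreeningID --> MovieID, Seat we have {City, ScreeningID}⁺ = {City, MovieID, ScreeningID, Seat}; {City, ScreeningID} is not a superkey, so BCNF fails.
Because {MovieID} is non-prime and the left side of City, ScreeningID --> MovieID, Seat is not a superkey, the relation is not in 3NF.
Since {CustomerID, TicketID} ⊂ {CustomerID, Seat, TicketID} and {CustomerID, TicketID}⁺ ⊇ {Price} with {Price} non-prime, there is a partial dependency; 2NF fails.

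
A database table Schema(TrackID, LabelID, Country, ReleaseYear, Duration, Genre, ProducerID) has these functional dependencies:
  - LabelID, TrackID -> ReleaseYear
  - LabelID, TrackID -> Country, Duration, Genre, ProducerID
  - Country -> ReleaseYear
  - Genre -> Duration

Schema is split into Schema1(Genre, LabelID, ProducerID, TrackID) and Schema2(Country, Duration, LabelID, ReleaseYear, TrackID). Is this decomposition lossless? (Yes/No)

The shared attributes are {LabelID, TrackID} and {LabelID, TrackID}⁺ = {Country, Duration, Genre, LabelID, ProducerID, ReleaseYear, TrackID}.
Since Schema1 ⊆ {Country, Duration, Genre, LabelID, ProducerID, ReleaseYear, TrackID}, the intersection is a superkey of Schema1; the decomposition is lossless.

Yes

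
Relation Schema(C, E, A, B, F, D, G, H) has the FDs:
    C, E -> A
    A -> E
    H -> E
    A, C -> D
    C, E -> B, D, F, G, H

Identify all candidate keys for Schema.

{A, C}, {C, E}, {C, H}

No FD produces {C}, so it must be in every candidate key.
{A, C}⁺ = {A, B, C, D, E, F, G, H}, which is every attribute, so {A, C} is a candidate key.
{C, E}⁺ = {A, B, C, D, E, F, G, H}, which is every attribute, so {C, E} is a candidate key.
{C, H}⁺ = {A, B, C, D, E, F, G, H}, which is every attribute, so {C, H} is a candidate key.
No proper subset of any of these is a key, and no other minimal superkey exists.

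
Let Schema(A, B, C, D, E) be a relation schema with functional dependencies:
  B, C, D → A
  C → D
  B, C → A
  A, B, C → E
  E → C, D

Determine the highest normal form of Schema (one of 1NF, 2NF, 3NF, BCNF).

1NF

Candidate keys: {B, C}, {B, E}. Prime attributes: {B, C, E}.
For C → D we have {C}⁺ = {C, D}; {C} is not a superkey, so BCNF fails.
C → D determines the non-prime attribute {D} from a non-superkey — 3NF is violated.
{C} is a proper subset of the key {B, C}, and {C}⁺ contains the non-prime attribute {D} — a partial dependency, so 2NF is violated.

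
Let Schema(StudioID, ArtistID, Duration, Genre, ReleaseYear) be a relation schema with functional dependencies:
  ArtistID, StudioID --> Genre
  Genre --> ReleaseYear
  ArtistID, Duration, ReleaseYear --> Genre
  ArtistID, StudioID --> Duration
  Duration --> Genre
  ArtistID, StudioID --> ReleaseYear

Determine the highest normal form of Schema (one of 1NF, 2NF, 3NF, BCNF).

2NF

Candidate key: {ArtistID, StudioID}. Prime attributes: {ArtistID, StudioID}.
Genre --> ReleaseYear: {Genre}⁺ = {Genre, ReleaseYear}, which is not all of the attributes, so the left side is not a superkey — BCNF is violated.
Genre --> ReleaseYear determines the non-prime attribute {ReleaseYear} from a non-superkey — 3NF is violated.
No proper subset of a key has a non-prime attribute in its closure, so there is no partial dependency; 2NF holds.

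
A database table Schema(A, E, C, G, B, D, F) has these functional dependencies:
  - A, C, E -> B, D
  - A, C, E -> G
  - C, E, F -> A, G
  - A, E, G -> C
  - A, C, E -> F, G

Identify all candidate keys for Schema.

Attributes never on any right-hand side: {E} — every candidate key must contain it.
{A, C, E}⁺ = {A, B, C, D, E, F, G} — all of the relation — so {A, C, E} is a candidate key.
{A, E, G}⁺ = {A, B, C, D, E, F, G} — all of the relation — so {A, E, G} is a candidate key.
{C, E, F}⁺ = {A, B, C, D, E, F, G} — all of the relation — so {C, E, F} is a candidate key.
These are minimal and exhaustive — every other superkey contains one of them.

{A, C, E}, {A, E, G}, {C, E, F}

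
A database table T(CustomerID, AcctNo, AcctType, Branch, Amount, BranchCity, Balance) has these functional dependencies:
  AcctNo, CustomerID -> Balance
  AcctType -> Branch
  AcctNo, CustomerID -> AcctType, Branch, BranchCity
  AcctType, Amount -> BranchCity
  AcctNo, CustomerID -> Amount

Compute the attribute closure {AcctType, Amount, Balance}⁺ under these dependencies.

Start with {AcctType, Amount, Balance}.
AcctType -> Branch applies; add {Branch} → now {AcctType, Amount, Balance, Branch}.
AcctType, Amount -> BranchCity applies; add {BranchCity} → now {AcctType, Amount, Balance, Branch, BranchCity}.
No further FD applies.

{AcctType, Amount, Balance, Branch, BranchCity}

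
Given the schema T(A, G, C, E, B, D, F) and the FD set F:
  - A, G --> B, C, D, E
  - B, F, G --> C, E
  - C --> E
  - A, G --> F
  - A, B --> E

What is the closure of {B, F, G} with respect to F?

Start with {B, F, G}.
B, F, G --> C, E applies; add {C, E} → now {B, C, E, F, G}.
No further FD applies.

{B, C, E, F, G}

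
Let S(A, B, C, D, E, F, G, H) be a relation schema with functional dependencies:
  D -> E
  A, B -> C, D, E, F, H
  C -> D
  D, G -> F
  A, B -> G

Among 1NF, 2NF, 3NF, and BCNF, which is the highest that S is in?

Candidate key: {A, B}. Prime attributes: {A, B}.
For D -> E we have {D}⁺ = {D, E}; {D} is not a superkey, so BCNF fails.
D -> E determines the non-prime attribute {E} from a non-superkey — 3NF is violated.
No non-prime attribute depends on a proper subset of any candidate key, so 2NF holds.

2NF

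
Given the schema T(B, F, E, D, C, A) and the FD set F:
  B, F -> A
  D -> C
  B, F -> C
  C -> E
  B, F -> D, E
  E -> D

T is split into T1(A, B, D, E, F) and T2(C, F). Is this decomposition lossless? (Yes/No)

T1 ∩ T2 = {F}; its closure under F is {F}.
Neither T1 nor T2 is contained in that closure, so the decomposition is lossy.

No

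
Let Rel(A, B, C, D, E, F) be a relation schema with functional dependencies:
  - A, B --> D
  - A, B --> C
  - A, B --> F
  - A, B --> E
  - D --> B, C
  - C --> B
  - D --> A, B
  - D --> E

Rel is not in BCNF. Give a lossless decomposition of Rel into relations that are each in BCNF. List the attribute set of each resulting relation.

Candidate keys of the original relation: {A, B}, {A, C}, {D}.
Within {A, B, C, D, E, F}: {C}⁺ ∩ {A, B, C, D, E, F} = {B, C}, not the whole set, so C --> B violates BCNF; decompose into {B, C} and {A, C, D, E, F}.
{B, C} is in BCNF.
{A, C, D, E, F} is in BCNF.

{A, C, D, E, F}; {B, C}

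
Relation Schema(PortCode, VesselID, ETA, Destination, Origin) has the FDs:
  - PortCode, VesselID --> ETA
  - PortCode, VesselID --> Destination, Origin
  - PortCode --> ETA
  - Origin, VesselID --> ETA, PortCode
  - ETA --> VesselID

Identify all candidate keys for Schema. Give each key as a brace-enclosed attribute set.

{ETA, Origin}, {Origin, VesselID}, {PortCode}

Closure of {PortCode} is {Destination, ETA, Origin, PortCode, VesselID}, the whole schema; {PortCode} is a candidate key.
Closure of {ETA, Origin} is {Destination, ETA, Origin, PortCode, VesselID}, the whole schema; {ETA, Origin} is a candidate key.
Closure of {Origin, VesselID} is {Destination, ETA, Origin, PortCode, VesselID}, the whole schema; {Origin, VesselID} is a candidate key.
Any other superkey properly contains one of these, so there are no further candidate keys.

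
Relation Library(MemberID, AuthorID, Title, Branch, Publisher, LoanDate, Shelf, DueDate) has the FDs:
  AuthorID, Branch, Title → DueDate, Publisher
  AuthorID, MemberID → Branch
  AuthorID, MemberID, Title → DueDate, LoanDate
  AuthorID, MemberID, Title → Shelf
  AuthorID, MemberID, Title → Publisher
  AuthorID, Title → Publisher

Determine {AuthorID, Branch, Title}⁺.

{AuthorID, Branch, DueDate, Publisher, Title}

Start with {AuthorID, Branch, Title}.
AuthorID, Branch, Title → DueDate, Publisher applies; add {DueDate, Publisher} → now {AuthorID, Branch, DueDate, Publisher, Title}.
No further FD applies.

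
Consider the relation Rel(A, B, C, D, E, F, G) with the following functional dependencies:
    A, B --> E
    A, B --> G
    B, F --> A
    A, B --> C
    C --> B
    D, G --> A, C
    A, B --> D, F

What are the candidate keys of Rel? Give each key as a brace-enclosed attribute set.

{A, B}⁺ = {A, B, C, D, E, F, G}, which is every attribute, so {A, B} is a candidate key.
{A, C}⁺ = {A, B, C, D, E, F, G}, which is every attribute, so {A, C} is a candidate key.
{B, F}⁺ = {A, B, C, D, E, F, G}, which is every attribute, so {B, F} is a candidate key.
{C, F}⁺ = {A, B, C, D, E, F, G}, which is every attribute, so {C, F} is a candidate key.
{D, G}⁺ = {A, B, C, D, E, F, G}, which is every attribute, so {D, G} is a candidate key.
These are minimal and exhaustive — every other superkey contains one of them.

{A, B}, {A, C}, {B, F}, {C, F}, {D, G}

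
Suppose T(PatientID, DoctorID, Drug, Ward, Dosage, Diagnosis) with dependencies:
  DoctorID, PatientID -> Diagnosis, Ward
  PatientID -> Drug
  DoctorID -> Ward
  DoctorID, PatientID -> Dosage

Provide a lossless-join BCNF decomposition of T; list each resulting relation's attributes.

{Diagnosis, DoctorID, Dosage, PatientID}; {DoctorID, Ward}; {Drug, PatientID}

Candidate key of the original relation: {DoctorID, PatientID}.
{Diagnosis, DoctorID, Dosage, Drug, PatientID, Ward}: {PatientID} determines {Drug, PatientID} here but is not a superkey — split on PatientID -> Drug, giving {Drug, PatientID} and {Diagnosis, DoctorID, Dosage, PatientID, Ward}.
{Drug, PatientID} has no BCNF violation.
{Diagnosis, DoctorID, Dosage, PatientID, Ward}: {DoctorID} determines {DoctorID, Ward} here but is not a superkey — split on DoctorID -> Ward, giving {DoctorID, Ward} and {Diagnosis, DoctorID, Dosage, PatientID}.
{DoctorID, Ward} has no BCNF violation.
{Diagnosis, DoctorID, Dosage, PatientID} has no BCNF violation.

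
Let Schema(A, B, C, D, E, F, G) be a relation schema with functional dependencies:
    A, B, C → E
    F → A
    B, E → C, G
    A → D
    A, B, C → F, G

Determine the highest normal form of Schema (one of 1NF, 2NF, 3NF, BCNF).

1NF

Candidate keys: {A, B, C}, {A, B, E}, {B, C, F}, {B, E, F}. Prime attributes: {A, B, C, E, F}.
F → A: {F}⁺ = {A, D, F}, which is not all of the attributes, so the left side is not a superkey — BCNF is violated.
Because {G} is non-prime and the left side of B, E → C, G is not a superkey, the relation is not in 3NF.
{A} is a proper subset of the key {A, B, C}, and {A}⁺ contains the non-prime attribute {D} — a partial dependency, so 2NF is violated.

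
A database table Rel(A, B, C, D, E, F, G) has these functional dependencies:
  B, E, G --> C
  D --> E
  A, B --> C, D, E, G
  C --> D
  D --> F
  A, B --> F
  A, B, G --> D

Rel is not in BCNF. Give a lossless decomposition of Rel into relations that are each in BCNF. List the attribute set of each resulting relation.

{A, B, E, G}; {B, C, G}; {C, D}; {D, E, F}

Candidate key of the original relation: {A, B}.
{A, B, C, D, E, F, G}: {B, E, G} determines {B, C, D, E, F, G} here but is not a superkey — split on B, E, G --> C, D, F, giving {B, C, D, E, F, G} and {A, B, E, G}.
{B, C, D, E, F, G}: {D} determines {D, E, F} here but is not a superkey — split on D --> E, F, giving {D, E, F} and {B, C, D, G}.
{D, E, F} is in BCNF.
{B, C, D, G}: {C} determines {C, D} here but is not a superkey — split on C --> D, giving {C, D} and {B, C, G}.
{C, D} is in BCNF.
{B, C, G} is in BCNF.
{A, B, E, G} is in BCNF.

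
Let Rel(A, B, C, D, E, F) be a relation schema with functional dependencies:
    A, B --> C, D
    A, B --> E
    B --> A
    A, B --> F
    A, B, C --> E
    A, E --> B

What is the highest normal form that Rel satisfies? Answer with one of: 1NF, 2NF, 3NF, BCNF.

BCNF

Candidate keys: {A, E}, {B}. Prime attributes: {A, B, E}.
Every FD has a superkey on the left, so the relation is in BCNF.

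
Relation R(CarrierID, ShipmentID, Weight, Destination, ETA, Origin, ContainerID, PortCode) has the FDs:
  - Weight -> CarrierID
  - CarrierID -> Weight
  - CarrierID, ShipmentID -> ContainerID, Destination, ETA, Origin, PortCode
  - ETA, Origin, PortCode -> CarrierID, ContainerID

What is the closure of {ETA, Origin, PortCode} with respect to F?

{CarrierID, ContainerID, ETA, Origin, PortCode, Weight}

Start with {ETA, Origin, PortCode}.
ETA, Origin, PortCode -> CarrierID, ContainerID applies; add {CarrierID, ContainerID} → now {CarrierID, ContainerID, ETA, Origin, PortCode}.
CarrierID -> Weight applies; add {Weight} → now {CarrierID, ContainerID, ETA, Origin, PortCode, Weight}.
No further FD applies.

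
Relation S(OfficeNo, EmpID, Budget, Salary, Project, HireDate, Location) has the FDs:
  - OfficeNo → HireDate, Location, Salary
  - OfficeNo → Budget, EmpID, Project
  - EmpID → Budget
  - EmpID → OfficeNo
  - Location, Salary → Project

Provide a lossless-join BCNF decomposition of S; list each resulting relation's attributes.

{Budget, EmpID, HireDate, Location, OfficeNo, Salary}; {Location, Project, Salary}

Candidate keys of the original relation: {EmpID}, {OfficeNo}.
Within {Budget, EmpID, HireDate, Location, OfficeNo, Project, Salary}: {Location, Salary}⁺ ∩ {Budget, EmpID, HireDate, Location, OfficeNo, Project, Salary} = {Location, Project, Salary}, not the whole set, so Location, Salary → Project violates BCNF; decompose into {Location, Project, Salary} and {Budget, EmpID, HireDate, Location, OfficeNo, Salary}.
{Location, Project, Salary} has no BCNF violation.
{Budget, EmpID, HireDate, Location, OfficeNo, Salary} has no BCNF violation.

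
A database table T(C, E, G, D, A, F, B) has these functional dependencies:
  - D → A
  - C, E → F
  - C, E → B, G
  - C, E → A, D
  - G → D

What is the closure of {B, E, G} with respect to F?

Start with {B, E, G}.
G → D applies; add {D} → now {B, D, E, G}.
D → A applies; add {A} → now {A, B, D, E, G}.
No further FD applies.

{A, B, D, E, G}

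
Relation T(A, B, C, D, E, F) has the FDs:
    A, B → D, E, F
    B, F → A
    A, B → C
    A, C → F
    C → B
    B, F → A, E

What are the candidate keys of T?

{A, B}, {A, C}, {B, F}, {C, F}

{A, B} is a candidate key since {A, B}⁺ = {A, B, C, D, E, F} covers every attribute.
{A, C} is a candidate key since {A, C}⁺ = {A, B, C, D, E, F} covers every attribute.
{B, F} is a candidate key since {B, F}⁺ = {A, B, C, D, E, F} covers every attribute.
{C, F} is a candidate key since {C, F}⁺ = {A, B, C, D, E, F} covers every attribute.
These are minimal and exhaustive — every other superkey contains one of them.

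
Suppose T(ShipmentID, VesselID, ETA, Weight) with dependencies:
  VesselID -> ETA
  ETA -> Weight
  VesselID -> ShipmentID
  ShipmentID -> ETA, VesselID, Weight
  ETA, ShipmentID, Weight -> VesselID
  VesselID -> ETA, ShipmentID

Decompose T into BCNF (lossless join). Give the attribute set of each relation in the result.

{ETA, ShipmentID, VesselID}; {ETA, Weight}

Candidate keys of the original relation: {ShipmentID}, {VesselID}.
{ETA, ShipmentID, VesselID, Weight}: {ETA} determines {ETA, Weight} here but is not a superkey — split on ETA -> Weight, giving {ETA, Weight} and {ETA, ShipmentID, VesselID}.
{ETA, Weight}: every determinant is a superkey — BCNF.
{ETA, ShipmentID, VesselID}: every determinant is a superkey — BCNF.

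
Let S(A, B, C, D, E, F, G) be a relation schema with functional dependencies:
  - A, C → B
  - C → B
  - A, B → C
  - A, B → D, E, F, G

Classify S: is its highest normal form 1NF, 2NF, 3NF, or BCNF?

Candidate keys: {A, B}, {A, C}. Prime attributes: {A, B, C}.
C → B: {C}⁺ = {B, C}, which is not all of the attributes, so the left side is not a superkey — BCNF is violated.
Since {B} ⊆ prime attributes and every other non-superkey FD also has a prime right side, the schema is in 3NF.

3NF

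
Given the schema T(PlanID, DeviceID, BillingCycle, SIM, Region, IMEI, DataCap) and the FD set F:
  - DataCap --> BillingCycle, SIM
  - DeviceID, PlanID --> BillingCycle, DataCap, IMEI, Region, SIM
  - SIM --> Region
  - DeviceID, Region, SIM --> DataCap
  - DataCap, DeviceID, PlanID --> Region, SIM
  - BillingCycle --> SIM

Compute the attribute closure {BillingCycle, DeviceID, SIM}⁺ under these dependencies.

{BillingCycle, DataCap, DeviceID, Region, SIM}

Start with {BillingCycle, DeviceID, SIM}.
SIM --> Region applies; add {Region} → now {BillingCycle, DeviceID, Region, SIM}.
DeviceID, Region, SIM --> DataCap applies; add {DataCap} → now {BillingCycle, DataCap, DeviceID, Region, SIM}.
No further FD applies.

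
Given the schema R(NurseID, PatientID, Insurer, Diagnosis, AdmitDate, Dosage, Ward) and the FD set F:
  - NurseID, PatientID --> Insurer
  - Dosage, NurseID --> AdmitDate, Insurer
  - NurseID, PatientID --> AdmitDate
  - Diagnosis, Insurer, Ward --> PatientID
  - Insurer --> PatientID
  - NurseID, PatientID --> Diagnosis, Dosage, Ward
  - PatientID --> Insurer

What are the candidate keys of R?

{Dosage, NurseID}, {Insurer, NurseID}, {NurseID, PatientID}

No FD produces {NurseID}, so it must be in every candidate key.
{Dosage, NurseID}⁺ = {AdmitDate, Diagnosis, Dosage, Insurer, NurseID, PatientID, Ward}, which is every attribute, so {Dosage, NurseID} is a candidate key.
{Insurer, NurseID}⁺ = {AdmitDate, Diagnosis, Dosage, Insurer, NurseID, PatientID, Ward}, which is every attribute, so {Insurer, NurseID} is a candidate key.
{NurseID, PatientID}⁺ = {AdmitDate, Diagnosis, Dosage, Insurer, NurseID, PatientID, Ward}, which is every attribute, so {NurseID, PatientID} is a candidate key.
These are minimal and exhaustive — every other superkey contains one of them.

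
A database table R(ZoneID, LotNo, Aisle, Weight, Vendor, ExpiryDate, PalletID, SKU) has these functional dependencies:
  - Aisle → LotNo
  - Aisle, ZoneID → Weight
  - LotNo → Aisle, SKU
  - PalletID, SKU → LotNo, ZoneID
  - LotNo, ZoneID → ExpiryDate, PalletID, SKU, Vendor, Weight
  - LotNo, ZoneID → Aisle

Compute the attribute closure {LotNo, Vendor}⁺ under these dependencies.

Start with {LotNo, Vendor}.
LotNo → Aisle, SKU applies; add {Aisle, SKU} → now {Aisle, LotNo, SKU, Vendor}.
No further FD applies.

{Aisle, LotNo, SKU, Vendor}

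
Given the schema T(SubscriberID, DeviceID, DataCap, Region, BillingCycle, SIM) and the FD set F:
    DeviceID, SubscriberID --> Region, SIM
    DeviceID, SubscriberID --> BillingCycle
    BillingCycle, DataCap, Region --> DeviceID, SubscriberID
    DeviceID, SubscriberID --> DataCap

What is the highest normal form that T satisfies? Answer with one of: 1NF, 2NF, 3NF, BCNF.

Candidate keys: {BillingCycle, DataCap, Region}, {DeviceID, SubscriberID}. Prime attributes: {BillingCycle, DataCap, DeviceID, Region, SubscriberID}.
Each dependency's left side is a superkey — BCNF holds.

BCNF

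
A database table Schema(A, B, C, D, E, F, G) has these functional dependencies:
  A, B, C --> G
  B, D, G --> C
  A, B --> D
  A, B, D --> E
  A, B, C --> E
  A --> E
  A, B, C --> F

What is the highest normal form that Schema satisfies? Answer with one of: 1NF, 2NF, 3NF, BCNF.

1NF

Candidate keys: {A, B, C}, {A, B, G}. Prime attributes: {A, B, C, G}.
B, D, G --> C: {B, D, G}⁺ = {B, C, D, G}, which is not all of the attributes, so the left side is not a superkey — BCNF is violated.
Because {D} is non-prime and the left side of A, B --> D is not a superkey, the relation is not in 3NF.
{A} is a proper subset of the key {A, B, C}, and {A}⁺ contains the non-prime attribute {E} — a partial dependency, so 2NF is violated.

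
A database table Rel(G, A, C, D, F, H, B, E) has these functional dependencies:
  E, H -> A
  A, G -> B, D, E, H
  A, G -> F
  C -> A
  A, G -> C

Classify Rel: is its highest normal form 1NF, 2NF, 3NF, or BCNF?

Candidate keys: {A, G}, {C, G}, {E, G, H}. Prime attributes: {A, C, E, G, H}.
E, H -> A: {E, H}⁺ = {A, E, H}, which is not all of the attributes, so the left side is not a superkey — BCNF is violated.
Since {A} ⊆ prime attributes and every other non-superkey FD also has a prime right side, the schema is in 3NF.

3NF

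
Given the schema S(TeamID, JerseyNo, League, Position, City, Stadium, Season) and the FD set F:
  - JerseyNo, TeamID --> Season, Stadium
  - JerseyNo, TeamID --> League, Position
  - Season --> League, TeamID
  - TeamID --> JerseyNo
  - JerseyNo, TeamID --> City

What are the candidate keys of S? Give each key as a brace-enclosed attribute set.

{Season}, {TeamID}

{Season} is a candidate key since {Season}⁺ = {City, JerseyNo, League, Position, Season, Stadium, TeamID} covers every attribute.
{TeamID} is a candidate key since {TeamID}⁺ = {City, JerseyNo, League, Position, Season, Stadium, TeamID} covers every attribute.
Any other superkey properly contains one of these, so there are no further candidate keys.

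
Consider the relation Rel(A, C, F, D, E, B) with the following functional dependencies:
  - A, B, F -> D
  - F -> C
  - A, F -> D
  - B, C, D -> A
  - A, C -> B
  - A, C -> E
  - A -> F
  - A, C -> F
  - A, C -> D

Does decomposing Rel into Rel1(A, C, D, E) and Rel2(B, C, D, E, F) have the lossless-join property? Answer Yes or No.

Common attributes: {C, D, E}; their closure is {C, D, E}.
Neither Rel1 nor Rel2 is contained in that closure, so the decomposition is lossy.

No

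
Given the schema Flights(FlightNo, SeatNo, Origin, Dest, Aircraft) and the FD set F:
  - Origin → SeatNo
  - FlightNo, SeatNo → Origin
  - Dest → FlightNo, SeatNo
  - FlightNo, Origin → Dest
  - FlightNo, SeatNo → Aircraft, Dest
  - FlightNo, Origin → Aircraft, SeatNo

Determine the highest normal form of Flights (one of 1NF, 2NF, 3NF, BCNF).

3NF

Candidate keys: {Dest}, {FlightNo, Origin}, {FlightNo, SeatNo}. Prime attributes: {Dest, FlightNo, Origin, SeatNo}.
Origin → SeatNo breaks BCNF: {Origin}⁺ = {Origin, SeatNo}, so {Origin} is not a superkey.
Its right-hand attributes {SeatNo} are all prime, as are those of every other non-superkey FD — the relation is in 3NF.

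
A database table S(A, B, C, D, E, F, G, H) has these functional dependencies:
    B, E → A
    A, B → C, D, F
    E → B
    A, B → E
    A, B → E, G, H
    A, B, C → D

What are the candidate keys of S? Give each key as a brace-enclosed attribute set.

Closure of {E} is {A, B, C, D, E, F, G, H}, the whole schema; {E} is a candidate key.
Closure of {A, B} is {A, B, C, D, E, F, G, H}, the whole schema; {A, B} is a candidate key.
No proper subset of any of these is a key, and no other minimal superkey exists.

{A, B}, {E}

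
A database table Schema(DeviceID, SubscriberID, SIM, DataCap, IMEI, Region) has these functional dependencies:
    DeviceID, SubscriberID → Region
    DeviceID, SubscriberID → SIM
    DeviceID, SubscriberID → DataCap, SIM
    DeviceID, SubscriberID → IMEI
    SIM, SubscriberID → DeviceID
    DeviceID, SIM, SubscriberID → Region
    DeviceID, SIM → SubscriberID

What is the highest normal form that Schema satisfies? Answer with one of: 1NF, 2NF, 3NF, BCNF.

Candidate keys: {DeviceID, SIM}, {DeviceID, SubscriberID}, {SIM, SubscriberID}. Prime attributes: {DeviceID, SIM, SubscriberID}.
Every FD has a superkey on the left, so the relation is in BCNF.

BCNF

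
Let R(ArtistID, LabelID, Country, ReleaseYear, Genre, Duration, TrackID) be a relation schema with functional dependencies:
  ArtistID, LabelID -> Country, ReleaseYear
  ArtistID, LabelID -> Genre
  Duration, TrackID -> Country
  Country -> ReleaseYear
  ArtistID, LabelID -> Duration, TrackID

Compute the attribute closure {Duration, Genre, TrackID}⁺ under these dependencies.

{Country, Duration, Genre, ReleaseYear, TrackID}

Start with {Duration, Genre, TrackID}.
Duration, TrackID -> Country applies; add {Country} → now {Country, Duration, Genre, TrackID}.
Country -> ReleaseYear applies; add {ReleaseYear} → now {Country, Duration, Genre, ReleaseYear, TrackID}.
No further FD applies.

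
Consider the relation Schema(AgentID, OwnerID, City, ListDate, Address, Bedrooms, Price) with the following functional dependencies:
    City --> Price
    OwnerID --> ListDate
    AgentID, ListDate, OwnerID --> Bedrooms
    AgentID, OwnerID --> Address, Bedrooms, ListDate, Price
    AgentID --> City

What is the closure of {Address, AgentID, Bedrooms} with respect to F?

{Address, AgentID, Bedrooms, City, Price}

Start with {Address, AgentID, Bedrooms}.
AgentID --> City applies; add {City} → now {Address, AgentID, Bedrooms, City}.
City --> Price applies; add {Price} → now {Address, AgentID, Bedrooms, City, Price}.
No further FD applies.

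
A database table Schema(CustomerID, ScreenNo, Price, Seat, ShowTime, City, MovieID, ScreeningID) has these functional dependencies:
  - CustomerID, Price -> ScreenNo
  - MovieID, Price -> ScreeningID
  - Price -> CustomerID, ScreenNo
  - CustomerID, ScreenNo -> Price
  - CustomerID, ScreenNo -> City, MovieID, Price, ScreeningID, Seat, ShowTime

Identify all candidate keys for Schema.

{Price}⁺ = {City, CustomerID, MovieID, Price, ScreenNo, ScreeningID, Seat, ShowTime}, which is every attribute, so {Price} is a candidate key.
{CustomerID, ScreenNo}⁺ = {City, CustomerID, MovieID, Price, ScreenNo, ScreeningID, Seat, ShowTime}, which is every attribute, so {CustomerID, ScreenNo} is a candidate key.
Any other superkey properly contains one of these, so there are no further candidate keys.

{CustomerID, ScreenNo}, {Price}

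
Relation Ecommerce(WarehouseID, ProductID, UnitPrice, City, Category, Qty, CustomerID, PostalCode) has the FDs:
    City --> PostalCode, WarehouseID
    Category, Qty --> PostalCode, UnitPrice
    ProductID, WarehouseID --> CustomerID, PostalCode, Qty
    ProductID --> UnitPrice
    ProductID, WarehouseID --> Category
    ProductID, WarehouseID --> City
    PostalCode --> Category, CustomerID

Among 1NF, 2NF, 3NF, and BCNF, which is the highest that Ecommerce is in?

Candidate keys: {City, ProductID}, {ProductID, WarehouseID}. Prime attributes: {City, ProductID, WarehouseID}.
For City --> PostalCode, WarehouseID we have {City}⁺ = {Category, City, CustomerID, PostalCode, WarehouseID}; {City} is not a superkey, so BCNF fails.
City --> PostalCode, WarehouseID has non-prime {PostalCode} on the right and a non-superkey on the left, so 3NF fails.
Since {City} ⊂ {City, ProductID} and {City}⁺ ⊇ {Category, CustomerID, PostalCode} with {Category, CustomerID, PostalCode} non-prime, there is a partial dependency; 2NF fails.

1NF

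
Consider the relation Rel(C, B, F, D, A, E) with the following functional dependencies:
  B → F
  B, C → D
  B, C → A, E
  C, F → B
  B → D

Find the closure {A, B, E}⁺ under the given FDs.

Start with {A, B, E}.
B → F applies; add {F} → now {A, B, E, F}.
B → D applies; add {D} → now {A, B, D, E, F}.
No further FD applies.

{A, B, D, E, F}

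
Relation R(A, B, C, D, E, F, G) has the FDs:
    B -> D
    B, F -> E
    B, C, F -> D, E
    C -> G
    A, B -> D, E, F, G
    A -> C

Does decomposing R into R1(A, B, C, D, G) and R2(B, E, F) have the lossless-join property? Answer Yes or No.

Common attributes: {B}; their closure is {B, D}.
R1 ⊄ {B, D} and R2 ⊄ {B, D}, so the split is lossy.

No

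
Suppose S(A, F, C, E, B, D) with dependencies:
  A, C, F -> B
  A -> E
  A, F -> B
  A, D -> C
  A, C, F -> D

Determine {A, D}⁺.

Start with {A, D}.
A -> E applies; add {E} → now {A, D, E}.
A, D -> C applies; add {C} → now {A, C, D, E}.
No further FD applies.

{A, C, D, E}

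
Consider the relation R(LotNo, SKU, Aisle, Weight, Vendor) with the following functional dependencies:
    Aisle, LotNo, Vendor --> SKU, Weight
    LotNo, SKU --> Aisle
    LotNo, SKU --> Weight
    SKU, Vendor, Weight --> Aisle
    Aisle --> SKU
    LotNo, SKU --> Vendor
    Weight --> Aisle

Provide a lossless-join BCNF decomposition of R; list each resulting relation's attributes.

{Aisle, SKU}; {Aisle, Weight}; {LotNo, Vendor, Weight}; {SKU, Weight}

Candidate keys of the original relation: {Aisle, LotNo}, {LotNo, SKU}, {LotNo, Weight}.
Within {Aisle, LotNo, SKU, Vendor, Weight}: {SKU, Vendor, Weight}⁺ ∩ {Aisle, LotNo, SKU, Vendor, Weight} = {Aisle, SKU, Vendor, Weight}, not the whole set, so SKU, Vendor, Weight --> Aisle violates BCNF; decompose into {Aisle, SKU, Vendor, Weight} and {LotNo, SKU, Vendor, Weight}.
Within {Aisle, SKU, Vendor, Weight}: {Aisle}⁺ ∩ {Aisle, SKU, Vendor, Weight} = {Aisle, SKU}, not the whole set, so Aisle --> SKU violates BCNF; decompose into {Aisle, SKU} and {Aisle, Vendor, Weight}.
{Aisle, SKU} is in BCNF.
Within {Aisle, Vendor, Weight}: {Weight}⁺ ∩ {Aisle, Vendor, Weight} = {Aisle, Weight}, not the whole set, so Weight --> Aisle violates BCNF; decompose into {Aisle, Weight} and {Vendor, Weight}.
{Aisle, Weight} is in BCNF.
{Vendor, Weight} is in BCNF.
Within {LotNo, SKU, Vendor, Weight}: {Weight}⁺ ∩ {LotNo, SKU, Vendor, Weight} = {SKU, Weight}, not the whole set, so Weight --> SKU violates BCNF; decompose into {SKU, Weight} and {LotNo, Vendor, Weight}.
{SKU, Weight} is in BCNF.
{LotNo, Vendor, Weight} is in BCNF.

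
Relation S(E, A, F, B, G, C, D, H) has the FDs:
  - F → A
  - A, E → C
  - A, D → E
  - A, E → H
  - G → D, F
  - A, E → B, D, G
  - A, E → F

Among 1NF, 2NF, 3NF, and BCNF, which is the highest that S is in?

Candidate keys: {A, D}, {A, E}, {D, F}, {E, F}, {G}. Prime attributes: {A, D, E, F, G}.
F → A: {F}⁺ = {A, F}, which is not all of the attributes, so the left side is not a superkey — BCNF is violated.
But every attribute on its right side ({A}) is prime, and the same holds for every other non-superkey FD, so 3NF still holds.

3NF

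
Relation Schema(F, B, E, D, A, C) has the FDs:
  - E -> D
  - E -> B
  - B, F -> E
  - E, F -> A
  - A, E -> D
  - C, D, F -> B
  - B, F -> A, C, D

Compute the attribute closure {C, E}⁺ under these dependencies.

{B, C, D, E}

Start with {C, E}.
E -> D applies; add {D} → now {C, D, E}.
E -> B applies; add {B} → now {B, C, D, E}.
No further FD applies.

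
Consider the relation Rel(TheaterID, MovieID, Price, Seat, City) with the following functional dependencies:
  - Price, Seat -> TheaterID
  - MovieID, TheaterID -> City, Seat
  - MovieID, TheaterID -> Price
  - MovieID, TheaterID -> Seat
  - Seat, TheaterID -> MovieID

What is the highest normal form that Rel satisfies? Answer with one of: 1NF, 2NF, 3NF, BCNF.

Candidate keys: {MovieID, TheaterID}, {Price, Seat}, {Seat, TheaterID}. Prime attributes: {MovieID, Price, Seat, TheaterID}.
Every FD has a superkey on the left, so the relation is in BCNF.

BCNF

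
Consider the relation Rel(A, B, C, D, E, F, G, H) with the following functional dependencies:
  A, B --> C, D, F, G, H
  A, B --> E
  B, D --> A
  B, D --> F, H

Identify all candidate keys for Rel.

{B} never appears on the right of any FD, so every key must include it.
{A, B}⁺ = {A, B, C, D, E, F, G, H} — all of the relation — so {A, B} is a candidate key.
{B, D}⁺ = {A, B, C, D, E, F, G, H} — all of the relation — so {B, D} is a candidate key.
These are minimal and exhaustive — every other superkey contains one of them.

{A, B}, {B, D}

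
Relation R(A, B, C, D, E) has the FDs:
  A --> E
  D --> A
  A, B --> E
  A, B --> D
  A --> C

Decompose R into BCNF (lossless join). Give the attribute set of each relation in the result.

{A, C, E}; {A, D}; {B, D}

Candidate keys of the original relation: {A, B}, {B, D}.
In {A, B, C, D, E}, {A} is not a superkey ({A}⁺ restricted to this set is {A, C, E}), so split on A --> C, E into {A, C, E} and {A, B, D}.
{A, C, E} has no BCNF violation.
In {A, B, D}, {D} is not a superkey ({D}⁺ restricted to this set is {A, D}), so split on D --> A into {A, D} and {B, D}.
{A, D} has no BCNF violation.
{B, D} has no BCNF violation.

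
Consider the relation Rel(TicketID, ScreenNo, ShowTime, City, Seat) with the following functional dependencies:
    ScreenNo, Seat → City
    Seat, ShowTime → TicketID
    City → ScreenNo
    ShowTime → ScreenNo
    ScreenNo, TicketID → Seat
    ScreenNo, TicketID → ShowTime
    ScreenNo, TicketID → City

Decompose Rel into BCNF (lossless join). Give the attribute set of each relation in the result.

Candidate keys of the original relation: {City, TicketID}, {ScreenNo, TicketID}, {Seat, ShowTime}, {ShowTime, TicketID}.
{City, ScreenNo, Seat, ShowTime, TicketID}: {ScreenNo, Seat} determines {City, ScreenNo, Seat} here but is not a superkey — split on ScreenNo, Seat → City, giving {City, ScreenNo, Seat} and {ScreenNo, Seat, ShowTime, TicketID}.
{City, ScreenNo, Seat}: {City} determines {City, ScreenNo} here but is not a superkey — split on City → ScreenNo, giving {City, ScreenNo} and {City, Seat}.
{City, ScreenNo} is in BCNF.
{City, Seat} is in BCNF.
{ScreenNo, Seat, ShowTime, TicketID}: {ShowTime} determines {ScreenNo, ShowTime} here but is not a superkey — split on ShowTime → ScreenNo, giving {ScreenNo, ShowTime} and {Seat, ShowTime, TicketID}.
{ScreenNo, ShowTime} is in BCNF.
{Seat, ShowTime, TicketID} is in BCNF.

{City, ScreenNo}; {City, Seat}; {ScreenNo, ShowTime}; {Seat, ShowTime, TicketID}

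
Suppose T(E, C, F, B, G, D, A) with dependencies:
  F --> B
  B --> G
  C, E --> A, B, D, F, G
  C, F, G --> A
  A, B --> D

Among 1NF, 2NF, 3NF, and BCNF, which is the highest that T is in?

2NF

Candidate key: {C, E}. Prime attributes: {C, E}.
F --> B breaks BCNF: {F}⁺ = {B, F, G}, so {F} is not a superkey.
F --> B has non-prime {B} on the right and a non-superkey on the left, so 3NF fails.
No proper subset of a key has a non-prime attribute in its closure, so there is no partial dependency; 2NF holds.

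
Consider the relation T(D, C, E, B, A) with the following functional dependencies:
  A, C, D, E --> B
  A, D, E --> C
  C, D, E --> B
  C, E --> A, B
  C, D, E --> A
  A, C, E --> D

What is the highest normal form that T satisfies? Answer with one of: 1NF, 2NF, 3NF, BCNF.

Candidate keys: {A, D, E}, {C, E}. Prime attributes: {A, C, D, E}.
Each dependency's left side is a superkey — BCNF holds.

BCNF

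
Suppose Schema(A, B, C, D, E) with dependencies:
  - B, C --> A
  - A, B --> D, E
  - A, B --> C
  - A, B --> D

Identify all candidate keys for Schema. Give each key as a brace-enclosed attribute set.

{A, B}, {B, C}

No FD produces {B}, so it must be in every candidate key.
{A, B}⁺ = {A, B, C, D, E}, which is every attribute, so {A, B} is a candidate key.
{B, C}⁺ = {A, B, C, D, E}, which is every attribute, so {B, C} is a candidate key.
No proper subset of any of these is a key, and no other minimal superkey exists.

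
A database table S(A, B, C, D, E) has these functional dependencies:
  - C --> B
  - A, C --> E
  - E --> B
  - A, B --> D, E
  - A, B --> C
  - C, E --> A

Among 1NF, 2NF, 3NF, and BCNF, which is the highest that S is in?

3NF

Candidate keys: {A, B}, {A, C}, {A, E}, {C, E}. Prime attributes: {A, B, C, E}.
C --> B breaks BCNF: {C}⁺ = {B, C}, so {C} is not a superkey.
Since {B} ⊆ prime attributes and every other non-superkey FD also has a prime right side, the schema is in 3NF.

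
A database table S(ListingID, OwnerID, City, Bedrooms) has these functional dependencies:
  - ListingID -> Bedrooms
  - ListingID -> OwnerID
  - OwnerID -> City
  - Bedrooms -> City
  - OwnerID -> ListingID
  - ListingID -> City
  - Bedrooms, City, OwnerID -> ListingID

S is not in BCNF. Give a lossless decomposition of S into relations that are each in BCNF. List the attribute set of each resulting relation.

Candidate keys of the original relation: {ListingID}, {OwnerID}.
In {Bedrooms, City, ListingID, OwnerID}, {Bedrooms} is not a superkey ({Bedrooms}⁺ restricted to this set is {Bedrooms, City}), so split on Bedrooms -> City into {Bedrooms, City} and {Bedrooms, ListingID, OwnerID}.
{Bedrooms, City}: every determinant is a superkey — BCNF.
{Bedrooms, ListingID, OwnerID}: every determinant is a superkey — BCNF.

{Bedrooms, City}; {Bedrooms, ListingID, OwnerID}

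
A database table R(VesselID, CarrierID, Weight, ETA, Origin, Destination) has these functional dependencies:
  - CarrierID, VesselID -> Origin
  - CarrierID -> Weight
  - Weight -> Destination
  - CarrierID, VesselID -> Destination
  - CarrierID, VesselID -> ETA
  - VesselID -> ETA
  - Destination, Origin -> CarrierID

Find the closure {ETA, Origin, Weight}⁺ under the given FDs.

Start with {ETA, Origin, Weight}.
Weight -> Destination applies; add {Destination} → now {Destination, ETA, Origin, Weight}.
Destination, Origin -> CarrierID applies; add {CarrierID} → now {CarrierID, Destination, ETA, Origin, Weight}.
No further FD applies.

{CarrierID, Destination, ETA, Origin, Weight}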